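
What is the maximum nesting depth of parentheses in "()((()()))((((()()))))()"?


Input: "()((()()))((((()()))))()"
Tracking depth:
  Position 0 '(': depth becomes 1
  Position 1 ')': depth becomes 0
  Position 2 '(': depth becomes 1
  Position 3 '(': depth becomes 2
  Position 4 '(': depth becomes 3
  Position 5 ')': depth becomes 2
  Position 6 '(': depth becomes 3
  Position 7 ')': depth becomes 2
  Position 8 ')': depth becomes 1
  Position 9 ')': depth becomes 0
  Position 10 '(': depth becomes 1
  Position 11 '(': depth becomes 2
  Position 12 '(': depth becomes 3
  Position 13 '(': depth becomes 4
  Position 14 '(': depth becomes 5
  Position 15 ')': depth becomes 4
  Position 16 '(': depth becomes 5
  Position 17 ')': depth becomes 4
  Position 18 ')': depth becomes 3
  Position 19 ')': depth becomes 2
  Position 20 ')': depth becomes 1
  Position 21 ')': depth becomes 0
  Position 22 '(': depth becomes 1
  Position 23 ')': depth becomes 0
Maximum depth reached: 5

5


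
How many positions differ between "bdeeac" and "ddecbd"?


Comparing "bdeeac" and "ddecbd" position by position:
  Position 0: 'b' vs 'd' => DIFFER
  Position 1: 'd' vs 'd' => same
  Position 2: 'e' vs 'e' => same
  Position 3: 'e' vs 'c' => DIFFER
  Position 4: 'a' vs 'b' => DIFFER
  Position 5: 'c' vs 'd' => DIFFER
Positions that differ: 4

4


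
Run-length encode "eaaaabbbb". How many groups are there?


Input: eaaaabbbb
Scanning for consecutive runs:
  Group 1: 'e' x 1 (positions 0-0)
  Group 2: 'a' x 4 (positions 1-4)
  Group 3: 'b' x 4 (positions 5-8)
Total groups: 3

3


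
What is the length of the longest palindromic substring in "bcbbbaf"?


Input: "bcbbbaf"
Checking substrings for palindromes:
  [0:3] "bcb" (len 3) => palindrome
  [2:5] "bbb" (len 3) => palindrome
  [2:4] "bb" (len 2) => palindrome
  [3:5] "bb" (len 2) => palindrome
Longest palindromic substring: "bcb" with length 3

3


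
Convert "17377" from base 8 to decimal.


Input: "17377" in base 8
Positional expansion:
  Digit '1' (value 1) x 8^4 = 4096
  Digit '7' (value 7) x 8^3 = 3584
  Digit '3' (value 3) x 8^2 = 192
  Digit '7' (value 7) x 8^1 = 56
  Digit '7' (value 7) x 8^0 = 7
Sum = 7935

7935


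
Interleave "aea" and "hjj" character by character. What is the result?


Interleaving "aea" and "hjj":
  Position 0: 'a' from first, 'h' from second => "ah"
  Position 1: 'e' from first, 'j' from second => "ej"
  Position 2: 'a' from first, 'j' from second => "aj"
Result: ahejaj

ahejaj


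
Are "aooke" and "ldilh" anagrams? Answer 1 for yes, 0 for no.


Strings: "aooke", "ldilh"
Sorted first:  aekoo
Sorted second: dhill
Differ at position 0: 'a' vs 'd' => not anagrams

0


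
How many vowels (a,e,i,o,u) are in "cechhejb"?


Input: cechhejb
Checking each character:
  'c' at position 0: consonant
  'e' at position 1: vowel (running total: 1)
  'c' at position 2: consonant
  'h' at position 3: consonant
  'h' at position 4: consonant
  'e' at position 5: vowel (running total: 2)
  'j' at position 6: consonant
  'b' at position 7: consonant
Total vowels: 2

2


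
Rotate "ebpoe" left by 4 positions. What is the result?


Input: "ebpoe", rotate left by 4
First 4 characters: "ebpo"
Remaining characters: "e"
Concatenate remaining + first: "e" + "ebpo" = "eebpo"

eebpo


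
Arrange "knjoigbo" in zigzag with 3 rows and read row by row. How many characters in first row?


Zigzag "knjoigbo" into 3 rows:
Placing characters:
  'k' => row 0
  'n' => row 1
  'j' => row 2
  'o' => row 1
  'i' => row 0
  'g' => row 1
  'b' => row 2
  'o' => row 1
Rows:
  Row 0: "ki"
  Row 1: "nogo"
  Row 2: "jb"
First row length: 2

2


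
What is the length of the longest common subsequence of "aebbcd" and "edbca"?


LCS of "aebbcd" and "edbca"
DP table:
           e    d    b    c    a
      0    0    0    0    0    0
  a   0    0    0    0    0    1
  e   0    1    1    1    1    1
  b   0    1    1    2    2    2
  b   0    1    1    2    2    2
  c   0    1    1    2    3    3
  d   0    1    2    2    3    3
LCS length = dp[6][5] = 3

3


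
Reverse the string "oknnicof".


Input: oknnicof
Reading characters right to left:
  Position 7: 'f'
  Position 6: 'o'
  Position 5: 'c'
  Position 4: 'i'
  Position 3: 'n'
  Position 2: 'n'
  Position 1: 'k'
  Position 0: 'o'
Reversed: focinnko

focinnko


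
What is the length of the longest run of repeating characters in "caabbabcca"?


Input: "caabbabcca"
Scanning for longest run:
  Position 1 ('a'): new char, reset run to 1
  Position 2 ('a'): continues run of 'a', length=2
  Position 3 ('b'): new char, reset run to 1
  Position 4 ('b'): continues run of 'b', length=2
  Position 5 ('a'): new char, reset run to 1
  Position 6 ('b'): new char, reset run to 1
  Position 7 ('c'): new char, reset run to 1
  Position 8 ('c'): continues run of 'c', length=2
  Position 9 ('a'): new char, reset run to 1
Longest run: 'a' with length 2

2


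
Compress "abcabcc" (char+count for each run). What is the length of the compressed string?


Input: abcabcc
Runs:
  'a' x 1 => "a1"
  'b' x 1 => "b1"
  'c' x 1 => "c1"
  'a' x 1 => "a1"
  'b' x 1 => "b1"
  'c' x 2 => "c2"
Compressed: "a1b1c1a1b1c2"
Compressed length: 12

12


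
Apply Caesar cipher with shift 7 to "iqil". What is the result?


Caesar cipher: shift "iqil" by 7
  'i' (pos 8) + 7 = pos 15 = 'p'
  'q' (pos 16) + 7 = pos 23 = 'x'
  'i' (pos 8) + 7 = pos 15 = 'p'
  'l' (pos 11) + 7 = pos 18 = 's'
Result: pxps

pxps


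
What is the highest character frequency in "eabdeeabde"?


Input: eabdeeabde
Character counts:
  'a': 2
  'b': 2
  'd': 2
  'e': 4
Maximum frequency: 4

4


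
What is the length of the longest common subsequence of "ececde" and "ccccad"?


LCS of "ececde" and "ccccad"
DP table:
           c    c    c    c    a    d
      0    0    0    0    0    0    0
  e   0    0    0    0    0    0    0
  c   0    1    1    1    1    1    1
  e   0    1    1    1    1    1    1
  c   0    1    2    2    2    2    2
  d   0    1    2    2    2    2    3
  e   0    1    2    2    2    2    3
LCS length = dp[6][6] = 3

3


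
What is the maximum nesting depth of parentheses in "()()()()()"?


Input: "()()()()()"
Tracking depth:
  Position 0 '(': depth becomes 1
  Position 1 ')': depth becomes 0
  Position 2 '(': depth becomes 1
  Position 3 ')': depth becomes 0
  Position 4 '(': depth becomes 1
  Position 5 ')': depth becomes 0
  Position 6 '(': depth becomes 1
  Position 7 ')': depth becomes 0
  Position 8 '(': depth becomes 1
  Position 9 ')': depth becomes 0
Maximum depth reached: 1

1


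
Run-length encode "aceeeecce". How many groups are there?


Input: aceeeecce
Scanning for consecutive runs:
  Group 1: 'a' x 1 (positions 0-0)
  Group 2: 'c' x 1 (positions 1-1)
  Group 3: 'e' x 4 (positions 2-5)
  Group 4: 'c' x 2 (positions 6-7)
  Group 5: 'e' x 1 (positions 8-8)
Total groups: 5

5


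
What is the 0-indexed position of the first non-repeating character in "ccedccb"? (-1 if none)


Input: ccedccb
Character frequencies:
  'b': 1
  'c': 4
  'd': 1
  'e': 1
Scanning left to right for freq == 1:
  Position 0 ('c'): freq=4, skip
  Position 1 ('c'): freq=4, skip
  Position 2 ('e'): unique! => answer = 2

2


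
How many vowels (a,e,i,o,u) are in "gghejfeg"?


Input: gghejfeg
Checking each character:
  'g' at position 0: consonant
  'g' at position 1: consonant
  'h' at position 2: consonant
  'e' at position 3: vowel (running total: 1)
  'j' at position 4: consonant
  'f' at position 5: consonant
  'e' at position 6: vowel (running total: 2)
  'g' at position 7: consonant
Total vowels: 2

2


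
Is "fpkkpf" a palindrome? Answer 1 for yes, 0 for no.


Input: fpkkpf
Reversed: fpkkpf
  Compare pos 0 ('f') with pos 5 ('f'): match
  Compare pos 1 ('p') with pos 4 ('p'): match
  Compare pos 2 ('k') with pos 3 ('k'): match
Result: palindrome

1


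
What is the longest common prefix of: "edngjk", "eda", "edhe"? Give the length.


Words: edngjk, eda, edhe
  Position 0: all 'e' => match
  Position 1: all 'd' => match
  Position 2: ('n', 'a', 'h') => mismatch, stop
LCP = "ed" (length 2)

2


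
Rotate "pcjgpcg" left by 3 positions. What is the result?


Input: "pcjgpcg", rotate left by 3
First 3 characters: "pcj"
Remaining characters: "gpcg"
Concatenate remaining + first: "gpcg" + "pcj" = "gpcgpcj"

gpcgpcj


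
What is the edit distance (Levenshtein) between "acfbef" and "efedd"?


Computing edit distance: "acfbef" -> "efedd"
DP table:
           e    f    e    d    d
      0    1    2    3    4    5
  a   1    1    2    3    4    5
  c   2    2    2    3    4    5
  f   3    3    2    3    4    5
  b   4    4    3    3    4    5
  e   5    4    4    3    4    5
  f   6    5    4    4    4    5
Edit distance = dp[6][5] = 5

5


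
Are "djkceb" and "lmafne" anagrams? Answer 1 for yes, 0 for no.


Strings: "djkceb", "lmafne"
Sorted first:  bcdejk
Sorted second: aeflmn
Differ at position 0: 'b' vs 'a' => not anagrams

0


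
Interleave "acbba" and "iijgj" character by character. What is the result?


Interleaving "acbba" and "iijgj":
  Position 0: 'a' from first, 'i' from second => "ai"
  Position 1: 'c' from first, 'i' from second => "ci"
  Position 2: 'b' from first, 'j' from second => "bj"
  Position 3: 'b' from first, 'g' from second => "bg"
  Position 4: 'a' from first, 'j' from second => "aj"
Result: aicibjbgaj

aicibjbgaj


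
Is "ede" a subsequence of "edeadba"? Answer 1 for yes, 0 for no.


Check if "ede" is a subsequence of "edeadba"
Greedy scan:
  Position 0 ('e'): matches sub[0] = 'e'
  Position 1 ('d'): matches sub[1] = 'd'
  Position 2 ('e'): matches sub[2] = 'e'
  Position 3 ('a'): no match needed
  Position 4 ('d'): no match needed
  Position 5 ('b'): no match needed
  Position 6 ('a'): no match needed
All 3 characters matched => is a subsequence

1


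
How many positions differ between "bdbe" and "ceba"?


Comparing "bdbe" and "ceba" position by position:
  Position 0: 'b' vs 'c' => DIFFER
  Position 1: 'd' vs 'e' => DIFFER
  Position 2: 'b' vs 'b' => same
  Position 3: 'e' vs 'a' => DIFFER
Positions that differ: 3

3


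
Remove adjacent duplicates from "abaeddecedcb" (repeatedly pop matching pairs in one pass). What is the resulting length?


Input: abaeddecedcb
Stack-based adjacent duplicate removal:
  Read 'a': push. Stack: a
  Read 'b': push. Stack: ab
  Read 'a': push. Stack: aba
  Read 'e': push. Stack: abae
  Read 'd': push. Stack: abaed
  Read 'd': matches stack top 'd' => pop. Stack: abae
  Read 'e': matches stack top 'e' => pop. Stack: aba
  Read 'c': push. Stack: abac
  Read 'e': push. Stack: abace
  Read 'd': push. Stack: abaced
  Read 'c': push. Stack: abacedc
  Read 'b': push. Stack: abacedcb
Final stack: "abacedcb" (length 8)

8


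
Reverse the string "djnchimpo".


Input: djnchimpo
Reading characters right to left:
  Position 8: 'o'
  Position 7: 'p'
  Position 6: 'm'
  Position 5: 'i'
  Position 4: 'h'
  Position 3: 'c'
  Position 2: 'n'
  Position 1: 'j'
  Position 0: 'd'
Reversed: opmihcnjd

opmihcnjd


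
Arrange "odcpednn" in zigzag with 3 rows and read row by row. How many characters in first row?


Zigzag "odcpednn" into 3 rows:
Placing characters:
  'o' => row 0
  'd' => row 1
  'c' => row 2
  'p' => row 1
  'e' => row 0
  'd' => row 1
  'n' => row 2
  'n' => row 1
Rows:
  Row 0: "oe"
  Row 1: "dpdn"
  Row 2: "cn"
First row length: 2

2


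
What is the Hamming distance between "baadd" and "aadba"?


Comparing "baadd" and "aadba" position by position:
  Position 0: 'b' vs 'a' => differ
  Position 1: 'a' vs 'a' => same
  Position 2: 'a' vs 'd' => differ
  Position 3: 'd' vs 'b' => differ
  Position 4: 'd' vs 'a' => differ
Total differences (Hamming distance): 4

4


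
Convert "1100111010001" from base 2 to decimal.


Input: "1100111010001" in base 2
Positional expansion:
  Digit '1' (value 1) x 2^12 = 4096
  Digit '1' (value 1) x 2^11 = 2048
  Digit '0' (value 0) x 2^10 = 0
  Digit '0' (value 0) x 2^9 = 0
  Digit '1' (value 1) x 2^8 = 256
  Digit '1' (value 1) x 2^7 = 128
  Digit '1' (value 1) x 2^6 = 64
  Digit '0' (value 0) x 2^5 = 0
  Digit '1' (value 1) x 2^4 = 16
  Digit '0' (value 0) x 2^3 = 0
  Digit '0' (value 0) x 2^2 = 0
  Digit '0' (value 0) x 2^1 = 0
  Digit '1' (value 1) x 2^0 = 1
Sum = 6609

6609


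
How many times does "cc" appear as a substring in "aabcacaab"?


Searching for "cc" in "aabcacaab"
Scanning each position:
  Position 0: "aa" => no
  Position 1: "ab" => no
  Position 2: "bc" => no
  Position 3: "ca" => no
  Position 4: "ac" => no
  Position 5: "ca" => no
  Position 6: "aa" => no
  Position 7: "ab" => no
Total occurrences: 0

0


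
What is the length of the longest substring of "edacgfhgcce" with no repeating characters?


Input: "edacgfhgcce"
Sliding window (track last position of each char):
  Position 0 ('e'): window [0,0] length 1 -- new best
  Position 1 ('d'): window [0,1] length 2 -- new best
  Position 2 ('a'): window [0,2] length 3 -- new best
  Position 3 ('c'): window [0,3] length 4 -- new best
  Position 4 ('g'): window [0,4] length 5 -- new best
  Position 5 ('f'): window [0,5] length 6 -- new best
  Position 6 ('h'): window [0,6] length 7 -- new best
  Position 7 ('g'): repeat (last at 4), move window start to 5
  Position 7 ('g'): window [5,7] length 3
  Position 8 ('c'): window [5,8] length 4
  Position 9 ('c'): repeat (last at 8), move window start to 9
  Position 9 ('c'): window [9,9] length 1
  Position 10 ('e'): window [9,10] length 2
Longest substring with no repeats: "edacgfh" with length 7

7


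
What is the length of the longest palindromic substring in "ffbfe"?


Input: "ffbfe"
Checking substrings for palindromes:
  [1:4] "fbf" (len 3) => palindrome
  [0:2] "ff" (len 2) => palindrome
Longest palindromic substring: "fbf" with length 3

3


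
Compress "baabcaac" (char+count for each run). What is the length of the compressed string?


Input: baabcaac
Runs:
  'b' x 1 => "b1"
  'a' x 2 => "a2"
  'b' x 1 => "b1"
  'c' x 1 => "c1"
  'a' x 2 => "a2"
  'c' x 1 => "c1"
Compressed: "b1a2b1c1a2c1"
Compressed length: 12

12


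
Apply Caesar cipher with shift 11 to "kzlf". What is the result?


Caesar cipher: shift "kzlf" by 11
  'k' (pos 10) + 11 = pos 21 = 'v'
  'z' (pos 25) + 11 = pos 10 = 'k'
  'l' (pos 11) + 11 = pos 22 = 'w'
  'f' (pos 5) + 11 = pos 16 = 'q'
Result: vkwq

vkwq


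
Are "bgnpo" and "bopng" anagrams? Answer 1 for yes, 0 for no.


Strings: "bgnpo", "bopng"
Sorted first:  bgnop
Sorted second: bgnop
Sorted forms match => anagrams

1


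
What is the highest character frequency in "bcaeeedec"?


Input: bcaeeedec
Character counts:
  'a': 1
  'b': 1
  'c': 2
  'd': 1
  'e': 4
Maximum frequency: 4

4


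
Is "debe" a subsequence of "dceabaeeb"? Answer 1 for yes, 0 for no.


Check if "debe" is a subsequence of "dceabaeeb"
Greedy scan:
  Position 0 ('d'): matches sub[0] = 'd'
  Position 1 ('c'): no match needed
  Position 2 ('e'): matches sub[1] = 'e'
  Position 3 ('a'): no match needed
  Position 4 ('b'): matches sub[2] = 'b'
  Position 5 ('a'): no match needed
  Position 6 ('e'): matches sub[3] = 'e'
  Position 7 ('e'): no match needed
  Position 8 ('b'): no match needed
All 4 characters matched => is a subsequence

1


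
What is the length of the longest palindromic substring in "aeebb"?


Input: "aeebb"
Checking substrings for palindromes:
  [1:3] "ee" (len 2) => palindrome
  [3:5] "bb" (len 2) => palindrome
Longest palindromic substring: "ee" with length 2

2


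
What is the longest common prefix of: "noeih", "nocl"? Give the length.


Words: noeih, nocl
  Position 0: all 'n' => match
  Position 1: all 'o' => match
  Position 2: ('e', 'c') => mismatch, stop
LCP = "no" (length 2)

2


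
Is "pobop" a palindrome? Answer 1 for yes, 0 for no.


Input: pobop
Reversed: pobop
  Compare pos 0 ('p') with pos 4 ('p'): match
  Compare pos 1 ('o') with pos 3 ('o'): match
Result: palindrome

1


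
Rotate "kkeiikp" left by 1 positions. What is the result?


Input: "kkeiikp", rotate left by 1
First 1 characters: "k"
Remaining characters: "keiikp"
Concatenate remaining + first: "keiikp" + "k" = "keiikpk"

keiikpk


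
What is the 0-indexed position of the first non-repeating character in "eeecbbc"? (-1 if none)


Input: eeecbbc
Character frequencies:
  'b': 2
  'c': 2
  'e': 3
Scanning left to right for freq == 1:
  Position 0 ('e'): freq=3, skip
  Position 1 ('e'): freq=3, skip
  Position 2 ('e'): freq=3, skip
  Position 3 ('c'): freq=2, skip
  Position 4 ('b'): freq=2, skip
  Position 5 ('b'): freq=2, skip
  Position 6 ('c'): freq=2, skip
  No unique character found => answer = -1

-1


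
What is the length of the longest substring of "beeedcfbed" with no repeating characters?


Input: "beeedcfbed"
Sliding window (track last position of each char):
  Position 0 ('b'): window [0,0] length 1 -- new best
  Position 1 ('e'): window [0,1] length 2 -- new best
  Position 2 ('e'): repeat (last at 1), move window start to 2
  Position 2 ('e'): window [2,2] length 1
  Position 3 ('e'): repeat (last at 2), move window start to 3
  Position 3 ('e'): window [3,3] length 1
  Position 4 ('d'): window [3,4] length 2
  Position 5 ('c'): window [3,5] length 3 -- new best
  Position 6 ('f'): window [3,6] length 4 -- new best
  Position 7 ('b'): window [3,7] length 5 -- new best
  Position 8 ('e'): repeat (last at 3), move window start to 4
  Position 8 ('e'): window [4,8] length 5
  Position 9 ('d'): repeat (last at 4), move window start to 5
  Position 9 ('d'): window [5,9] length 5
Longest substring with no repeats: "edcfb" with length 5

5


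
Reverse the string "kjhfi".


Input: kjhfi
Reading characters right to left:
  Position 4: 'i'
  Position 3: 'f'
  Position 2: 'h'
  Position 1: 'j'
  Position 0: 'k'
Reversed: ifhjk

ifhjk


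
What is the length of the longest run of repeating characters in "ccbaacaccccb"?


Input: "ccbaacaccccb"
Scanning for longest run:
  Position 1 ('c'): continues run of 'c', length=2
  Position 2 ('b'): new char, reset run to 1
  Position 3 ('a'): new char, reset run to 1
  Position 4 ('a'): continues run of 'a', length=2
  Position 5 ('c'): new char, reset run to 1
  Position 6 ('a'): new char, reset run to 1
  Position 7 ('c'): new char, reset run to 1
  Position 8 ('c'): continues run of 'c', length=2
  Position 9 ('c'): continues run of 'c', length=3
  Position 10 ('c'): continues run of 'c', length=4
  Position 11 ('b'): new char, reset run to 1
Longest run: 'c' with length 4

4


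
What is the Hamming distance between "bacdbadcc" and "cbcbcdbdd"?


Comparing "bacdbadcc" and "cbcbcdbdd" position by position:
  Position 0: 'b' vs 'c' => differ
  Position 1: 'a' vs 'b' => differ
  Position 2: 'c' vs 'c' => same
  Position 3: 'd' vs 'b' => differ
  Position 4: 'b' vs 'c' => differ
  Position 5: 'a' vs 'd' => differ
  Position 6: 'd' vs 'b' => differ
  Position 7: 'c' vs 'd' => differ
  Position 8: 'c' vs 'd' => differ
Total differences (Hamming distance): 8

8


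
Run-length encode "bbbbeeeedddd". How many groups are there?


Input: bbbbeeeedddd
Scanning for consecutive runs:
  Group 1: 'b' x 4 (positions 0-3)
  Group 2: 'e' x 4 (positions 4-7)
  Group 3: 'd' x 4 (positions 8-11)
Total groups: 3

3


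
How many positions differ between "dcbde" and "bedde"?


Comparing "dcbde" and "bedde" position by position:
  Position 0: 'd' vs 'b' => DIFFER
  Position 1: 'c' vs 'e' => DIFFER
  Position 2: 'b' vs 'd' => DIFFER
  Position 3: 'd' vs 'd' => same
  Position 4: 'e' vs 'e' => same
Positions that differ: 3

3


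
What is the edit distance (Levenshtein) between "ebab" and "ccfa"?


Computing edit distance: "ebab" -> "ccfa"
DP table:
           c    c    f    a
      0    1    2    3    4
  e   1    1    2    3    4
  b   2    2    2    3    4
  a   3    3    3    3    3
  b   4    4    4    4    4
Edit distance = dp[4][4] = 4

4


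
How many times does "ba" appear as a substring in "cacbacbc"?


Searching for "ba" in "cacbacbc"
Scanning each position:
  Position 0: "ca" => no
  Position 1: "ac" => no
  Position 2: "cb" => no
  Position 3: "ba" => MATCH
  Position 4: "ac" => no
  Position 5: "cb" => no
  Position 6: "bc" => no
Total occurrences: 1

1


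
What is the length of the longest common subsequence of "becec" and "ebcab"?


LCS of "becec" and "ebcab"
DP table:
           e    b    c    a    b
      0    0    0    0    0    0
  b   0    0    1    1    1    1
  e   0    1    1    1    1    1
  c   0    1    1    2    2    2
  e   0    1    1    2    2    2
  c   0    1    1    2    2    2
LCS length = dp[5][5] = 2

2


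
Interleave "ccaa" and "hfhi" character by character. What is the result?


Interleaving "ccaa" and "hfhi":
  Position 0: 'c' from first, 'h' from second => "ch"
  Position 1: 'c' from first, 'f' from second => "cf"
  Position 2: 'a' from first, 'h' from second => "ah"
  Position 3: 'a' from first, 'i' from second => "ai"
Result: chcfahai

chcfahai


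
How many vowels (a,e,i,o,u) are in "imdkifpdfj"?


Input: imdkifpdfj
Checking each character:
  'i' at position 0: vowel (running total: 1)
  'm' at position 1: consonant
  'd' at position 2: consonant
  'k' at position 3: consonant
  'i' at position 4: vowel (running total: 2)
  'f' at position 5: consonant
  'p' at position 6: consonant
  'd' at position 7: consonant
  'f' at position 8: consonant
  'j' at position 9: consonant
Total vowels: 2

2


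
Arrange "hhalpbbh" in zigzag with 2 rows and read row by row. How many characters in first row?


Zigzag "hhalpbbh" into 2 rows:
Placing characters:
  'h' => row 0
  'h' => row 1
  'a' => row 0
  'l' => row 1
  'p' => row 0
  'b' => row 1
  'b' => row 0
  'h' => row 1
Rows:
  Row 0: "hapb"
  Row 1: "hlbh"
First row length: 4

4


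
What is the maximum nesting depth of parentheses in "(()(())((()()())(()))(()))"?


Input: "(()(())((()()())(()))(()))"
Tracking depth:
  Position 0 '(': depth becomes 1
  Position 1 '(': depth becomes 2
  Position 2 ')': depth becomes 1
  Position 3 '(': depth becomes 2
  Position 4 '(': depth becomes 3
  Position 5 ')': depth becomes 2
  Position 6 ')': depth becomes 1
  Position 7 '(': depth becomes 2
  Position 8 '(': depth becomes 3
  Position 9 '(': depth becomes 4
  Position 10 ')': depth becomes 3
  Position 11 '(': depth becomes 4
  Position 12 ')': depth becomes 3
  Position 13 '(': depth becomes 4
  Position 14 ')': depth becomes 3
  Position 15 ')': depth becomes 2
  Position 16 '(': depth becomes 3
  Position 17 '(': depth becomes 4
  Position 18 ')': depth becomes 3
  Position 19 ')': depth becomes 2
  Position 20 ')': depth becomes 1
  Position 21 '(': depth becomes 2
  Position 22 '(': depth becomes 3
  Position 23 ')': depth becomes 2
  Position 24 ')': depth becomes 1
  Position 25 ')': depth becomes 0
Maximum depth reached: 4

4


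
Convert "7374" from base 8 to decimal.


Input: "7374" in base 8
Positional expansion:
  Digit '7' (value 7) x 8^3 = 3584
  Digit '3' (value 3) x 8^2 = 192
  Digit '7' (value 7) x 8^1 = 56
  Digit '4' (value 4) x 8^0 = 4
Sum = 3836

3836


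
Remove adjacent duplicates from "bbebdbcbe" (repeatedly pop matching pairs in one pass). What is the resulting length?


Input: bbebdbcbe
Stack-based adjacent duplicate removal:
  Read 'b': push. Stack: b
  Read 'b': matches stack top 'b' => pop. Stack: (empty)
  Read 'e': push. Stack: e
  Read 'b': push. Stack: eb
  Read 'd': push. Stack: ebd
  Read 'b': push. Stack: ebdb
  Read 'c': push. Stack: ebdbc
  Read 'b': push. Stack: ebdbcb
  Read 'e': push. Stack: ebdbcbe
Final stack: "ebdbcbe" (length 7)

7


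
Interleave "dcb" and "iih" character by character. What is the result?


Interleaving "dcb" and "iih":
  Position 0: 'd' from first, 'i' from second => "di"
  Position 1: 'c' from first, 'i' from second => "ci"
  Position 2: 'b' from first, 'h' from second => "bh"
Result: dicibh

dicibh


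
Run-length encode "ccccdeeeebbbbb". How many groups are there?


Input: ccccdeeeebbbbb
Scanning for consecutive runs:
  Group 1: 'c' x 4 (positions 0-3)
  Group 2: 'd' x 1 (positions 4-4)
  Group 3: 'e' x 4 (positions 5-8)
  Group 4: 'b' x 5 (positions 9-13)
Total groups: 4

4


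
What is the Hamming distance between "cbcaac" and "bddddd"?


Comparing "cbcaac" and "bddddd" position by position:
  Position 0: 'c' vs 'b' => differ
  Position 1: 'b' vs 'd' => differ
  Position 2: 'c' vs 'd' => differ
  Position 3: 'a' vs 'd' => differ
  Position 4: 'a' vs 'd' => differ
  Position 5: 'c' vs 'd' => differ
Total differences (Hamming distance): 6

6


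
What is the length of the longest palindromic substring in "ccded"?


Input: "ccded"
Checking substrings for palindromes:
  [2:5] "ded" (len 3) => palindrome
  [0:2] "cc" (len 2) => palindrome
Longest palindromic substring: "ded" with length 3

3


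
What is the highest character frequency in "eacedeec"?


Input: eacedeec
Character counts:
  'a': 1
  'c': 2
  'd': 1
  'e': 4
Maximum frequency: 4

4


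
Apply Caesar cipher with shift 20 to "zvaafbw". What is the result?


Caesar cipher: shift "zvaafbw" by 20
  'z' (pos 25) + 20 = pos 19 = 't'
  'v' (pos 21) + 20 = pos 15 = 'p'
  'a' (pos 0) + 20 = pos 20 = 'u'
  'a' (pos 0) + 20 = pos 20 = 'u'
  'f' (pos 5) + 20 = pos 25 = 'z'
  'b' (pos 1) + 20 = pos 21 = 'v'
  'w' (pos 22) + 20 = pos 16 = 'q'
Result: tpuuzvq

tpuuzvq


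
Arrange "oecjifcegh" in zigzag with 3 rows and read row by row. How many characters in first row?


Zigzag "oecjifcegh" into 3 rows:
Placing characters:
  'o' => row 0
  'e' => row 1
  'c' => row 2
  'j' => row 1
  'i' => row 0
  'f' => row 1
  'c' => row 2
  'e' => row 1
  'g' => row 0
  'h' => row 1
Rows:
  Row 0: "oig"
  Row 1: "ejfeh"
  Row 2: "cc"
First row length: 3

3


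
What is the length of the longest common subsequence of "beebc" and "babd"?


LCS of "beebc" and "babd"
DP table:
           b    a    b    d
      0    0    0    0    0
  b   0    1    1    1    1
  e   0    1    1    1    1
  e   0    1    1    1    1
  b   0    1    1    2    2
  c   0    1    1    2    2
LCS length = dp[5][4] = 2

2


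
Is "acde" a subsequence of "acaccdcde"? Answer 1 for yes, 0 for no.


Check if "acde" is a subsequence of "acaccdcde"
Greedy scan:
  Position 0 ('a'): matches sub[0] = 'a'
  Position 1 ('c'): matches sub[1] = 'c'
  Position 2 ('a'): no match needed
  Position 3 ('c'): no match needed
  Position 4 ('c'): no match needed
  Position 5 ('d'): matches sub[2] = 'd'
  Position 6 ('c'): no match needed
  Position 7 ('d'): no match needed
  Position 8 ('e'): matches sub[3] = 'e'
All 4 characters matched => is a subsequence

1


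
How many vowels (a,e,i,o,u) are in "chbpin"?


Input: chbpin
Checking each character:
  'c' at position 0: consonant
  'h' at position 1: consonant
  'b' at position 2: consonant
  'p' at position 3: consonant
  'i' at position 4: vowel (running total: 1)
  'n' at position 5: consonant
Total vowels: 1

1


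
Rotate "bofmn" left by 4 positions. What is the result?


Input: "bofmn", rotate left by 4
First 4 characters: "bofm"
Remaining characters: "n"
Concatenate remaining + first: "n" + "bofm" = "nbofm"

nbofm


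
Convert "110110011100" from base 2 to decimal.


Input: "110110011100" in base 2
Positional expansion:
  Digit '1' (value 1) x 2^11 = 2048
  Digit '1' (value 1) x 2^10 = 1024
  Digit '0' (value 0) x 2^9 = 0
  Digit '1' (value 1) x 2^8 = 256
  Digit '1' (value 1) x 2^7 = 128
  Digit '0' (value 0) x 2^6 = 0
  Digit '0' (value 0) x 2^5 = 0
  Digit '1' (value 1) x 2^4 = 16
  Digit '1' (value 1) x 2^3 = 8
  Digit '1' (value 1) x 2^2 = 4
  Digit '0' (value 0) x 2^1 = 0
  Digit '0' (value 0) x 2^0 = 0
Sum = 3484

3484


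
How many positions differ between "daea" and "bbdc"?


Comparing "daea" and "bbdc" position by position:
  Position 0: 'd' vs 'b' => DIFFER
  Position 1: 'a' vs 'b' => DIFFER
  Position 2: 'e' vs 'd' => DIFFER
  Position 3: 'a' vs 'c' => DIFFER
Positions that differ: 4

4


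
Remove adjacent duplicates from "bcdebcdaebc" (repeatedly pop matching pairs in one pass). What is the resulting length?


Input: bcdebcdaebc
Stack-based adjacent duplicate removal:
  Read 'b': push. Stack: b
  Read 'c': push. Stack: bc
  Read 'd': push. Stack: bcd
  Read 'e': push. Stack: bcde
  Read 'b': push. Stack: bcdeb
  Read 'c': push. Stack: bcdebc
  Read 'd': push. Stack: bcdebcd
  Read 'a': push. Stack: bcdebcda
  Read 'e': push. Stack: bcdebcdae
  Read 'b': push. Stack: bcdebcdaeb
  Read 'c': push. Stack: bcdebcdaebc
Final stack: "bcdebcdaebc" (length 11)

11


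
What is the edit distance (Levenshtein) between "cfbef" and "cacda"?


Computing edit distance: "cfbef" -> "cacda"
DP table:
           c    a    c    d    a
      0    1    2    3    4    5
  c   1    0    1    2    3    4
  f   2    1    1    2    3    4
  b   3    2    2    2    3    4
  e   4    3    3    3    3    4
  f   5    4    4    4    4    4
Edit distance = dp[5][5] = 4

4


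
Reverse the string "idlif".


Input: idlif
Reading characters right to left:
  Position 4: 'f'
  Position 3: 'i'
  Position 2: 'l'
  Position 1: 'd'
  Position 0: 'i'
Reversed: fildi

fildi


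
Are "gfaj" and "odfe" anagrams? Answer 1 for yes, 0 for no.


Strings: "gfaj", "odfe"
Sorted first:  afgj
Sorted second: defo
Differ at position 0: 'a' vs 'd' => not anagrams

0


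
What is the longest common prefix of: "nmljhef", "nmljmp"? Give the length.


Words: nmljhef, nmljmp
  Position 0: all 'n' => match
  Position 1: all 'm' => match
  Position 2: all 'l' => match
  Position 3: all 'j' => match
  Position 4: ('h', 'm') => mismatch, stop
LCP = "nmlj" (length 4)

4


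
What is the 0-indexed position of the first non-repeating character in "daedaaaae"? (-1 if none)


Input: daedaaaae
Character frequencies:
  'a': 5
  'd': 2
  'e': 2
Scanning left to right for freq == 1:
  Position 0 ('d'): freq=2, skip
  Position 1 ('a'): freq=5, skip
  Position 2 ('e'): freq=2, skip
  Position 3 ('d'): freq=2, skip
  Position 4 ('a'): freq=5, skip
  Position 5 ('a'): freq=5, skip
  Position 6 ('a'): freq=5, skip
  Position 7 ('a'): freq=5, skip
  Position 8 ('e'): freq=2, skip
  No unique character found => answer = -1

-1


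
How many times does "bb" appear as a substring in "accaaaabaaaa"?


Searching for "bb" in "accaaaabaaaa"
Scanning each position:
  Position 0: "ac" => no
  Position 1: "cc" => no
  Position 2: "ca" => no
  Position 3: "aa" => no
  Position 4: "aa" => no
  Position 5: "aa" => no
  Position 6: "ab" => no
  Position 7: "ba" => no
  Position 8: "aa" => no
  Position 9: "aa" => no
  Position 10: "aa" => no
Total occurrences: 0

0


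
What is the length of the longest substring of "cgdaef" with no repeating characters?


Input: "cgdaef"
Sliding window (track last position of each char):
  Position 0 ('c'): window [0,0] length 1 -- new best
  Position 1 ('g'): window [0,1] length 2 -- new best
  Position 2 ('d'): window [0,2] length 3 -- new best
  Position 3 ('a'): window [0,3] length 4 -- new best
  Position 4 ('e'): window [0,4] length 5 -- new best
  Position 5 ('f'): window [0,5] length 6 -- new best
Longest substring with no repeats: "cgdaef" with length 6

6


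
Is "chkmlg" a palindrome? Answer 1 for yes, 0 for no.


Input: chkmlg
Reversed: glmkhc
  Compare pos 0 ('c') with pos 5 ('g'): MISMATCH
  Compare pos 1 ('h') with pos 4 ('l'): MISMATCH
  Compare pos 2 ('k') with pos 3 ('m'): MISMATCH
Result: not a palindrome

0


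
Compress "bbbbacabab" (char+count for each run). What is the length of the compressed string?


Input: bbbbacabab
Runs:
  'b' x 4 => "b4"
  'a' x 1 => "a1"
  'c' x 1 => "c1"
  'a' x 1 => "a1"
  'b' x 1 => "b1"
  'a' x 1 => "a1"
  'b' x 1 => "b1"
Compressed: "b4a1c1a1b1a1b1"
Compressed length: 14

14


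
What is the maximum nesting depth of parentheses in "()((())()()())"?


Input: "()((())()()())"
Tracking depth:
  Position 0 '(': depth becomes 1
  Position 1 ')': depth becomes 0
  Position 2 '(': depth becomes 1
  Position 3 '(': depth becomes 2
  Position 4 '(': depth becomes 3
  Position 5 ')': depth becomes 2
  Position 6 ')': depth becomes 1
  Position 7 '(': depth becomes 2
  Position 8 ')': depth becomes 1
  Position 9 '(': depth becomes 2
  Position 10 ')': depth becomes 1
  Position 11 '(': depth becomes 2
  Position 12 ')': depth becomes 1
  Position 13 ')': depth becomes 0
Maximum depth reached: 3

3


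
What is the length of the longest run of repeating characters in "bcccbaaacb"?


Input: "bcccbaaacb"
Scanning for longest run:
  Position 1 ('c'): new char, reset run to 1
  Position 2 ('c'): continues run of 'c', length=2
  Position 3 ('c'): continues run of 'c', length=3
  Position 4 ('b'): new char, reset run to 1
  Position 5 ('a'): new char, reset run to 1
  Position 6 ('a'): continues run of 'a', length=2
  Position 7 ('a'): continues run of 'a', length=3
  Position 8 ('c'): new char, reset run to 1
  Position 9 ('b'): new char, reset run to 1
Longest run: 'c' with length 3

3


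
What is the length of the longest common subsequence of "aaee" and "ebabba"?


LCS of "aaee" and "ebabba"
DP table:
           e    b    a    b    b    a
      0    0    0    0    0    0    0
  a   0    0    0    1    1    1    1
  a   0    0    0    1    1    1    2
  e   0    1    1    1    1    1    2
  e   0    1    1    1    1    1    2
LCS length = dp[4][6] = 2

2


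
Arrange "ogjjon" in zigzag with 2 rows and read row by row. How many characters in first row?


Zigzag "ogjjon" into 2 rows:
Placing characters:
  'o' => row 0
  'g' => row 1
  'j' => row 0
  'j' => row 1
  'o' => row 0
  'n' => row 1
Rows:
  Row 0: "ojo"
  Row 1: "gjn"
First row length: 3

3


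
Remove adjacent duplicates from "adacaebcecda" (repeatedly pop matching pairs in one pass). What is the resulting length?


Input: adacaebcecda
Stack-based adjacent duplicate removal:
  Read 'a': push. Stack: a
  Read 'd': push. Stack: ad
  Read 'a': push. Stack: ada
  Read 'c': push. Stack: adac
  Read 'a': push. Stack: adaca
  Read 'e': push. Stack: adacae
  Read 'b': push. Stack: adacaeb
  Read 'c': push. Stack: adacaebc
  Read 'e': push. Stack: adacaebce
  Read 'c': push. Stack: adacaebcec
  Read 'd': push. Stack: adacaebcecd
  Read 'a': push. Stack: adacaebcecda
Final stack: "adacaebcecda" (length 12)

12


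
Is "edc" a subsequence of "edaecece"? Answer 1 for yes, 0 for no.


Check if "edc" is a subsequence of "edaecece"
Greedy scan:
  Position 0 ('e'): matches sub[0] = 'e'
  Position 1 ('d'): matches sub[1] = 'd'
  Position 2 ('a'): no match needed
  Position 3 ('e'): no match needed
  Position 4 ('c'): matches sub[2] = 'c'
  Position 5 ('e'): no match needed
  Position 6 ('c'): no match needed
  Position 7 ('e'): no match needed
All 3 characters matched => is a subsequence

1


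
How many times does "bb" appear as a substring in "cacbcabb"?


Searching for "bb" in "cacbcabb"
Scanning each position:
  Position 0: "ca" => no
  Position 1: "ac" => no
  Position 2: "cb" => no
  Position 3: "bc" => no
  Position 4: "ca" => no
  Position 5: "ab" => no
  Position 6: "bb" => MATCH
Total occurrences: 1

1


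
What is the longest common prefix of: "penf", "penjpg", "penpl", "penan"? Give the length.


Words: penf, penjpg, penpl, penan
  Position 0: all 'p' => match
  Position 1: all 'e' => match
  Position 2: all 'n' => match
  Position 3: ('f', 'j', 'p', 'a') => mismatch, stop
LCP = "pen" (length 3)

3


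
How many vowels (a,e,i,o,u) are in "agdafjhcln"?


Input: agdafjhcln
Checking each character:
  'a' at position 0: vowel (running total: 1)
  'g' at position 1: consonant
  'd' at position 2: consonant
  'a' at position 3: vowel (running total: 2)
  'f' at position 4: consonant
  'j' at position 5: consonant
  'h' at position 6: consonant
  'c' at position 7: consonant
  'l' at position 8: consonant
  'n' at position 9: consonant
Total vowels: 2

2


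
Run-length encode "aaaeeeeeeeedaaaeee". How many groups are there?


Input: aaaeeeeeeeedaaaeee
Scanning for consecutive runs:
  Group 1: 'a' x 3 (positions 0-2)
  Group 2: 'e' x 8 (positions 3-10)
  Group 3: 'd' x 1 (positions 11-11)
  Group 4: 'a' x 3 (positions 12-14)
  Group 5: 'e' x 3 (positions 15-17)
Total groups: 5

5


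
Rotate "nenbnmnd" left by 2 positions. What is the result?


Input: "nenbnmnd", rotate left by 2
First 2 characters: "ne"
Remaining characters: "nbnmnd"
Concatenate remaining + first: "nbnmnd" + "ne" = "nbnmndne"

nbnmndne


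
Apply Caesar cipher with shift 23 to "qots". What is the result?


Caesar cipher: shift "qots" by 23
  'q' (pos 16) + 23 = pos 13 = 'n'
  'o' (pos 14) + 23 = pos 11 = 'l'
  't' (pos 19) + 23 = pos 16 = 'q'
  's' (pos 18) + 23 = pos 15 = 'p'
Result: nlqp

nlqp


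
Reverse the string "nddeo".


Input: nddeo
Reading characters right to left:
  Position 4: 'o'
  Position 3: 'e'
  Position 2: 'd'
  Position 1: 'd'
  Position 0: 'n'
Reversed: oeddn

oeddn


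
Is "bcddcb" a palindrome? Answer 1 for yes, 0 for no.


Input: bcddcb
Reversed: bcddcb
  Compare pos 0 ('b') with pos 5 ('b'): match
  Compare pos 1 ('c') with pos 4 ('c'): match
  Compare pos 2 ('d') with pos 3 ('d'): match
Result: palindrome

1


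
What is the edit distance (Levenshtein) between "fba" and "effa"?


Computing edit distance: "fba" -> "effa"
DP table:
           e    f    f    a
      0    1    2    3    4
  f   1    1    1    2    3
  b   2    2    2    2    3
  a   3    3    3    3    2
Edit distance = dp[3][4] = 2

2


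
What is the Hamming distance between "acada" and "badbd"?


Comparing "acada" and "badbd" position by position:
  Position 0: 'a' vs 'b' => differ
  Position 1: 'c' vs 'a' => differ
  Position 2: 'a' vs 'd' => differ
  Position 3: 'd' vs 'b' => differ
  Position 4: 'a' vs 'd' => differ
Total differences (Hamming distance): 5

5


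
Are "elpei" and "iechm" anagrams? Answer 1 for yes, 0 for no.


Strings: "elpei", "iechm"
Sorted first:  eeilp
Sorted second: cehim
Differ at position 0: 'e' vs 'c' => not anagrams

0


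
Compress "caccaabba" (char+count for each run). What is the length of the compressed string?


Input: caccaabba
Runs:
  'c' x 1 => "c1"
  'a' x 1 => "a1"
  'c' x 2 => "c2"
  'a' x 2 => "a2"
  'b' x 2 => "b2"
  'a' x 1 => "a1"
Compressed: "c1a1c2a2b2a1"
Compressed length: 12

12


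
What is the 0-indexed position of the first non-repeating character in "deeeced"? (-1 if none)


Input: deeeced
Character frequencies:
  'c': 1
  'd': 2
  'e': 4
Scanning left to right for freq == 1:
  Position 0 ('d'): freq=2, skip
  Position 1 ('e'): freq=4, skip
  Position 2 ('e'): freq=4, skip
  Position 3 ('e'): freq=4, skip
  Position 4 ('c'): unique! => answer = 4

4


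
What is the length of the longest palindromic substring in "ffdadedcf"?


Input: "ffdadedcf"
Checking substrings for palindromes:
  [2:5] "dad" (len 3) => palindrome
  [4:7] "ded" (len 3) => palindrome
  [0:2] "ff" (len 2) => palindrome
Longest palindromic substring: "dad" with length 3

3


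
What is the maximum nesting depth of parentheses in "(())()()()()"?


Input: "(())()()()()"
Tracking depth:
  Position 0 '(': depth becomes 1
  Position 1 '(': depth becomes 2
  Position 2 ')': depth becomes 1
  Position 3 ')': depth becomes 0
  Position 4 '(': depth becomes 1
  Position 5 ')': depth becomes 0
  Position 6 '(': depth becomes 1
  Position 7 ')': depth becomes 0
  Position 8 '(': depth becomes 1
  Position 9 ')': depth becomes 0
  Position 10 '(': depth becomes 1
  Position 11 ')': depth becomes 0
Maximum depth reached: 2

2


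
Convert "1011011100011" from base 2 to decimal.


Input: "1011011100011" in base 2
Positional expansion:
  Digit '1' (value 1) x 2^12 = 4096
  Digit '0' (value 0) x 2^11 = 0
  Digit '1' (value 1) x 2^10 = 1024
  Digit '1' (value 1) x 2^9 = 512
  Digit '0' (value 0) x 2^8 = 0
  Digit '1' (value 1) x 2^7 = 128
  Digit '1' (value 1) x 2^6 = 64
  Digit '1' (value 1) x 2^5 = 32
  Digit '0' (value 0) x 2^4 = 0
  Digit '0' (value 0) x 2^3 = 0
  Digit '0' (value 0) x 2^2 = 0
  Digit '1' (value 1) x 2^1 = 2
  Digit '1' (value 1) x 2^0 = 1
Sum = 5859

5859
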